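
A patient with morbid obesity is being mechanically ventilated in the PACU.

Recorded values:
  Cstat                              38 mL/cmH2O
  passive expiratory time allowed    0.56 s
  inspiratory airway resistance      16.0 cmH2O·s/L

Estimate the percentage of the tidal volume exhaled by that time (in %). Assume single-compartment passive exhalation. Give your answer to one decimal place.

τ = R × C = 16.0 × 38 mL/cmH2O = 16.0 × 0.038 L/cmH2O = 0.608 s.
Passive exhalation: V(t)/V₀ = e^(−t/τ) = e^(−0.56/0.608) = 0.3981.
Fraction exhaled = 1 − 0.3981 = 0.6019 → 60.19%.

60.2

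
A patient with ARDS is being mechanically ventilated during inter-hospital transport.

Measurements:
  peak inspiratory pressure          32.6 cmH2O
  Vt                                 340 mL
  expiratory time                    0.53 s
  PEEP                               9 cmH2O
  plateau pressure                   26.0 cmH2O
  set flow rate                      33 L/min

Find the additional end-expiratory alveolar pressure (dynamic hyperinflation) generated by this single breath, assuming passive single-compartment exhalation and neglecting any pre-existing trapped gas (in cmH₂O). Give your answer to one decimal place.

Flow: 33 L/min ÷ 60 = 0.55 L/s.
R = (PIP − Pplat)/V̇ = (32.6 − 26.0) / 0.55 = 6.6/0.55 = 12.0 cmH2O·s/L.
C = Vt/(Pplat − PEEP) = 340.0 / (26.0 − 9) = 340.0/17.0 = 20.0 mL/cmH2O.
τ = R × C = 12.0 × 0.02 L/cmH2O = 0.24 s.
Fraction remaining = e^(−Te/τ) = e^(−0.53/0.24) = 0.1099; trapped volume = 340.0 × 0.1099 = 37.366 mL.
Additional alveolar pressure from trapping ≈ V_trapped / C = 37.366 / 20.0 = 1.868 cmH2O.

1.9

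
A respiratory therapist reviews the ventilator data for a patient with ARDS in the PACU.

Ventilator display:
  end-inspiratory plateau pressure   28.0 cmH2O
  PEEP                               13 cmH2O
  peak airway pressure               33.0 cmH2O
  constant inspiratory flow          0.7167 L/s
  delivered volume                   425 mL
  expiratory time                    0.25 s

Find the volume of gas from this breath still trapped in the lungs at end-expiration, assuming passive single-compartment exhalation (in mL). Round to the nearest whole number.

R = (PIP − Pplat)/V̇ = (33.0 − 28.0) / 0.7167 = 5.0/0.7167 = 6.976 cmH2O·s/L.
C = Vt/(Pplat − PEEP) = 425.0 / (28.0 − 13) = 425.0/15.0 = 28.333 mL/cmH2O.
τ = R × C = 6.976 × 0.02833 L/cmH2O = 0.1976 s.
Fraction remaining = e^(−Te/τ) = e^(−0.25/0.1976) = 0.2822.
Trapped volume = 425.0 × 0.2822 = 119.94 mL.

120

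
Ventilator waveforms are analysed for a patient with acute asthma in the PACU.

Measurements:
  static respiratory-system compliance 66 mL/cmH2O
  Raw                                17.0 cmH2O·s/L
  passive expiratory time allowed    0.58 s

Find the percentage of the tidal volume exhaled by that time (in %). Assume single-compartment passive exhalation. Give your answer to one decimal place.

40.4

τ = R × C = 17.0 × 66 mL/cmH2O = 17.0 × 0.066 L/cmH2O = 1.122 s.
Passive exhalation: V(t)/V₀ = e^(−t/τ) = e^(−0.58/1.122) = 0.5963.
Fraction exhaled = 1 − 0.5963 = 0.4037 → 40.37%.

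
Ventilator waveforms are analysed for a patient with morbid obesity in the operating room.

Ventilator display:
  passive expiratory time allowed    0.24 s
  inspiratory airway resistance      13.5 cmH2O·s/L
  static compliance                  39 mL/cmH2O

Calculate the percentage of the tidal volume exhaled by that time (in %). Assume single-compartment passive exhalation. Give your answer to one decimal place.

36.6

τ = R × C = 13.5 × 39 mL/cmH2O = 13.5 × 0.039 L/cmH2O = 0.5265 s.
Passive exhalation: V(t)/V₀ = e^(−t/τ) = e^(−0.24/0.5265) = 0.6339.
Fraction exhaled = 1 − 0.6339 = 0.3661 → 36.61%.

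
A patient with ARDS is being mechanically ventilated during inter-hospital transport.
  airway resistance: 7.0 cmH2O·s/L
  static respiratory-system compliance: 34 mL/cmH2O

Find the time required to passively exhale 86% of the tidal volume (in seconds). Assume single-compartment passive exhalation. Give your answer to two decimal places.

τ = R × C = 7.0 × 34 mL/cmH2O = 7.0 × 0.034 L/cmH2O = 0.238 s.
Exhaled fraction f = 1 − e^(−t/τ) → t = −τ·ln(1 − f) = −0.238·ln(0.14) = 0.4679 s.

0.47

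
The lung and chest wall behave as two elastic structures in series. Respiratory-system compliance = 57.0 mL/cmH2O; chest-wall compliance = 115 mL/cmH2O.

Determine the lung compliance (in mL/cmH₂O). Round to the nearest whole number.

113

1/CL = 1/Crs − 1/Ccw.
1/CL = 1/57.0 − 1/115 = 0.008848.
CL = 113.02 mL/cmH2O.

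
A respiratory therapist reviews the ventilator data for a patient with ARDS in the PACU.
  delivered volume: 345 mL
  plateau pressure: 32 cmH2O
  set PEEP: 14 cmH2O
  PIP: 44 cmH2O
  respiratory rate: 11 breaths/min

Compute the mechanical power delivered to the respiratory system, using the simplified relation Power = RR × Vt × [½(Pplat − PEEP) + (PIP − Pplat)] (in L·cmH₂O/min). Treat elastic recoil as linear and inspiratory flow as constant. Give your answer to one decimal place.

79.7

Per-breath work = Vt × [½(Pplat−PEEP) + (PIP−Pplat)] = 0.345 × [0.5×18.0 + 12.0] = 0.345 × 21.0 = 7.245 L·cmH2O.
Power = 11 × 7.245 = 79.695 L·cmH2O/min.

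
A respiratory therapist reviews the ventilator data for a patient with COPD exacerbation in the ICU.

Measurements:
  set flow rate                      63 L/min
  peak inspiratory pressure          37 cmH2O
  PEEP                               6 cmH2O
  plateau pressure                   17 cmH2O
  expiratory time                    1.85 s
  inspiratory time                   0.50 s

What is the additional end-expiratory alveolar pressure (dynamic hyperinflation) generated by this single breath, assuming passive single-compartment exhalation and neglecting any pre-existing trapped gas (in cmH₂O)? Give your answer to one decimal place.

Flow: 63 L/min ÷ 60 = 1.05 L/s.
Vt = flow × Ti = 1.05 L/s × 0.50 s × 1000 mL/L = 525.0 mL.
R = (PIP − Pplat)/V̇ = (37 − 17) / 1.05 = 20.0/1.05 = 19.048 cmH2O·s/L.
C = Vt/(Pplat − PEEP) = 525.0 / (17 − 6) = 525.0/11.0 = 47.727 mL/cmH2O.
τ = R × C = 19.048 × 0.04773 L/cmH2O = 0.9092 s.
Fraction remaining = e^(−Te/τ) = e^(−1.85/0.9092) = 0.1307; trapped volume = 525.0 × 0.1307 = 68.618 mL.
Additional alveolar pressure from trapping ≈ V_trapped / C = 68.618 / 47.727 = 1.438 cmH2O.

1.4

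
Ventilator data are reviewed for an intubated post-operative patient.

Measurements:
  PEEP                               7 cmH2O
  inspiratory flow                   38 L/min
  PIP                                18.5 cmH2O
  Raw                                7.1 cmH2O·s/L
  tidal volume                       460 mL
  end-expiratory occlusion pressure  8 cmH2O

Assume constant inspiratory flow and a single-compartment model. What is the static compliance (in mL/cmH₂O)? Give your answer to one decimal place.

Flow: 38 L/min ÷ 60 = 0.6333 L/s.
Total PEEP = 8 cmH2O (set 7 + intrinsic 1); this is the baseline alveolar pressure.
Equation of motion (constant flow): PIP = Vt/C + R·V̇ + PEEP.
Vt/C = PIP − R·V̇ − PEEP = 18.5 − 7.1×0.6333 − 8 = 18.5 − 4.496 − 8 = 6.004 cmH2O.
C = Vt / 6.004 = 460 / 6.004 = 76.616 mL/cmH2O.

76.6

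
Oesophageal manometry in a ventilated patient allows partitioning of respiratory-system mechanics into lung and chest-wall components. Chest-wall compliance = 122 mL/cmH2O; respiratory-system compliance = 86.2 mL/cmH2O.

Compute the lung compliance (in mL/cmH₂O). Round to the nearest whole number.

294

1/CL = 1/Crs − 1/Ccw.
1/CL = 1/86.2 − 1/122 = 0.003404.
CL = 293.77 mL/cmH2O.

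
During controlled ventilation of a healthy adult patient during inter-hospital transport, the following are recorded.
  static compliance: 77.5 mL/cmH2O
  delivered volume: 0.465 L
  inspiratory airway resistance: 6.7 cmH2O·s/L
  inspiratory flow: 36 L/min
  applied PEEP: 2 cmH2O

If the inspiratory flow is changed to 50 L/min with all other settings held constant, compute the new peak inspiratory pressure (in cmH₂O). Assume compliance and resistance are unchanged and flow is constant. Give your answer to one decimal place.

Flow: 36 L/min ÷ 60 = 0.6 L/s.
New flow: 50 L/min ÷ 60 = 0.8333 L/s.
PIP = Vt/C + R·V̇ + PEEP (constant-flow equation of motion).
Only the resistive term changes: ΔPIP = R × ΔV̇ = 6.7 × (0.8333 − 0.6) = 6.7 × 0.2333 = 1.563 cmH2O.
Original PIP = 465/77.5 + 6.7×0.6 + 2 = 12.02 cmH2O; new PIP = 12.02 + (1.563) = 13.583 cmH2O.

13.6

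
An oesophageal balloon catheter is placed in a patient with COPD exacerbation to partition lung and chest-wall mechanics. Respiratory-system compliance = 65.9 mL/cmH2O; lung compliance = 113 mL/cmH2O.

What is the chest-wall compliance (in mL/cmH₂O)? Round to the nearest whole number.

1/Ccw = 1/Crs − 1/CL.
1/Ccw = 1/65.9 − 1/113 = 0.006325.
Ccw = 158.1 mL/cmH2O.

158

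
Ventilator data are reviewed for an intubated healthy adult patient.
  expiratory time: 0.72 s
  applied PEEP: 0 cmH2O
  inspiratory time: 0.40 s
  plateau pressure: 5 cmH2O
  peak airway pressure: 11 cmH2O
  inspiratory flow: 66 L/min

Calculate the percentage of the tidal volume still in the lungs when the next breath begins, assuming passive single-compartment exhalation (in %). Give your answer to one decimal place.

22.3

Flow: 66 L/min ÷ 60 = 1.1 L/s.
Vt = flow × Ti = 1.1 L/s × 0.40 s × 1000 mL/L = 440.0 mL.
R = (PIP − Pplat)/V̇ = (11 − 5) / 1.1 = 6.0/1.1 = 5.455 cmH2O·s/L.
C = Vt/(Pplat − PEEP) = 440.0 / (5 − 0) = 440.0/5.0 = 88.0 mL/cmH2O.
τ = R × C = 5.455 × 0.088 L/cmH2O = 0.48 s.
Fraction remaining at end-expiration = e^(−Te/τ) = e^(−0.72/0.48) = 0.2231 → 22.31%.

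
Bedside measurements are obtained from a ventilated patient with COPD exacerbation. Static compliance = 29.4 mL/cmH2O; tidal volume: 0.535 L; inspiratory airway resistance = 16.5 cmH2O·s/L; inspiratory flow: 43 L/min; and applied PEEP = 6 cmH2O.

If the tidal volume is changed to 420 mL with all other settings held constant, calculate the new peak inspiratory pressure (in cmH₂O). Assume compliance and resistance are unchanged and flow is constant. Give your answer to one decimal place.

Flow: 43 L/min ÷ 60 = 0.7167 L/s.
PIP = Vt/C + R·V̇ + PEEP (constant-flow equation of motion).
Only the elastic term changes: ΔPIP = ΔVt / C = (420 − 535) / 29.4 = -3.912 cmH2O.
Original PIP = 535/29.4 + 16.5×0.7167 + 6 = 36.023 cmH2O; new PIP = 36.023 + (-3.912) = 32.111 cmH2O.

32.1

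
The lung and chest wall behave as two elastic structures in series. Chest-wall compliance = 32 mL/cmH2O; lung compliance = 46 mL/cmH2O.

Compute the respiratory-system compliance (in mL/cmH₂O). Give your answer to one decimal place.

18.9

Lung and chest wall are elastances in series: 1/Crs = 1/CL + 1/Ccw.
1/Crs = 1/46 + 1/32 = 0.05299.
Crs = 18.871 mL/cmH2O.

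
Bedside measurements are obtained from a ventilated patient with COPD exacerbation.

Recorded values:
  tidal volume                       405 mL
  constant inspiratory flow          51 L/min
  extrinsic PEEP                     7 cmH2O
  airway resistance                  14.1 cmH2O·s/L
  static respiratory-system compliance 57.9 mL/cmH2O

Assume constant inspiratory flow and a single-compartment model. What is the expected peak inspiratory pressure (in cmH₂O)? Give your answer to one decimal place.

26.0

Flow: 51 L/min ÷ 60 = 0.85 L/s.
Equation of motion (constant flow): PIP = Vt/C + R·V̇ + PEEP.
PIP = 405/57.9 + 14.1×0.85 + 7 = 6.995 + 11.985 + 7 = 25.98 cmH2O.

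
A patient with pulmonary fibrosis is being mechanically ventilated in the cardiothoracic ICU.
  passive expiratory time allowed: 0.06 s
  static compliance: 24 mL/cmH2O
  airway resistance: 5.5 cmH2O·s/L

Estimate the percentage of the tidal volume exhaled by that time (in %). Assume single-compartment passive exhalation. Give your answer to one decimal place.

36.5

τ = R × C = 5.5 × 24 mL/cmH2O = 5.5 × 0.024 L/cmH2O = 0.132 s.
Passive exhalation: V(t)/V₀ = e^(−t/τ) = e^(−0.06/0.132) = 0.6347.
Fraction exhaled = 1 − 0.6347 = 0.3653 → 36.53%.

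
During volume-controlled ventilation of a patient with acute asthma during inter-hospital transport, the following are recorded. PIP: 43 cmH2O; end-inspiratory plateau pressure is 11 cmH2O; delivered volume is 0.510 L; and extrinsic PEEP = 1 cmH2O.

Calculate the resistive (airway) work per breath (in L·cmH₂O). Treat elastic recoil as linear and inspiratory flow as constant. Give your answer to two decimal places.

With constant inspiratory flow the resistive pressure is constant at PIP − Pplat = 43 − 11 = 32.0 cmH2O, so resistive work = 32.0 × 0.510 = 16.32 L·cmH2O.

16.32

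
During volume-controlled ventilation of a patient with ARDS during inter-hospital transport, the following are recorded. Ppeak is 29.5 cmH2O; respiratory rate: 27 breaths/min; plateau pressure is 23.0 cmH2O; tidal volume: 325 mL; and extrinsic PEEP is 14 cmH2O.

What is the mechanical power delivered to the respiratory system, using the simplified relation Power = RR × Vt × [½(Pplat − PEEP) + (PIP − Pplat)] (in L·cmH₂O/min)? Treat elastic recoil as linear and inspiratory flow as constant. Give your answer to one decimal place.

Per-breath work = Vt × [½(Pplat−PEEP) + (PIP−Pplat)] = 0.325 × [0.5×9.0 + 6.5] = 0.325 × 11.0 = 3.575 L·cmH2O.
Power = 27 × 3.575 = 96.525 L·cmH2O/min.

96.5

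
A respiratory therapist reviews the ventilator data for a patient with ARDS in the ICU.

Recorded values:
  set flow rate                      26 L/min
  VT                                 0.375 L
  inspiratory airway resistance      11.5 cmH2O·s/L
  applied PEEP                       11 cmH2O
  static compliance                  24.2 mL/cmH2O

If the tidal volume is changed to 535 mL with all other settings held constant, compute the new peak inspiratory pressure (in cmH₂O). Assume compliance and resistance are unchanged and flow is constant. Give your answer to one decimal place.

Flow: 26 L/min ÷ 60 = 0.4333 L/s.
PIP = Vt/C + R·V̇ + PEEP (constant-flow equation of motion).
Only the elastic term changes: ΔPIP = ΔVt / C = (535 − 375) / 24.2 = 6.612 cmH2O.
Original PIP = 375/24.2 + 11.5×0.4333 + 11 = 31.479 cmH2O; new PIP = 31.479 + (6.612) = 38.091 cmH2O.

38.1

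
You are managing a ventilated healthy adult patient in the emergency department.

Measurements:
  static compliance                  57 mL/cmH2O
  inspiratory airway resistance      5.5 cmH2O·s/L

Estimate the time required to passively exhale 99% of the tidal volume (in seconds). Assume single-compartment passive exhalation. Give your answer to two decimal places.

1.44

τ = R × C = 5.5 × 57 mL/cmH2O = 5.5 × 0.057 L/cmH2O = 0.3135 s.
Exhaled fraction f = 1 − e^(−t/τ) → t = −τ·ln(1 − f) = −0.3135·ln(0.01) = 1.444 s.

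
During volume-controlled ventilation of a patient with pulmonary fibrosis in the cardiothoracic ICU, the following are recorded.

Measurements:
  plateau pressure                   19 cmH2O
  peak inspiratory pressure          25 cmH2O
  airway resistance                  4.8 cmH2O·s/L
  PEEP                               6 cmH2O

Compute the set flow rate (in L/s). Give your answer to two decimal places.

flow = (PIP − Pplat) / Raw = 6.0 / 4.8 = 1.25 L/s.

1.25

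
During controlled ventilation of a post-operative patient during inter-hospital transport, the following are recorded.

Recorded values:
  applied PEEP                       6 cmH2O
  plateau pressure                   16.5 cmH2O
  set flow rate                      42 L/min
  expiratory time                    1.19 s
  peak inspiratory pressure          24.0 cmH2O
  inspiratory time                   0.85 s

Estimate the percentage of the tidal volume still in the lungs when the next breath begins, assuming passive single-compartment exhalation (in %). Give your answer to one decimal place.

Flow: 42 L/min ÷ 60 = 0.7 L/s.
Vt = flow × Ti = 0.7 L/s × 0.85 s × 1000 mL/L = 595.0 mL.
R = (PIP − Pplat)/V̇ = (24.0 − 16.5) / 0.7 = 7.5/0.7 = 10.714 cmH2O·s/L.
C = Vt/(Pplat − PEEP) = 595.0 / (16.5 − 6) = 595.0/10.5 = 56.667 mL/cmH2O.
τ = R × C = 10.714 × 0.05667 L/cmH2O = 0.6072 s.
Fraction remaining at end-expiration = e^(−Te/τ) = e^(−1.19/0.6072) = 0.1409 → 14.09%.

14.1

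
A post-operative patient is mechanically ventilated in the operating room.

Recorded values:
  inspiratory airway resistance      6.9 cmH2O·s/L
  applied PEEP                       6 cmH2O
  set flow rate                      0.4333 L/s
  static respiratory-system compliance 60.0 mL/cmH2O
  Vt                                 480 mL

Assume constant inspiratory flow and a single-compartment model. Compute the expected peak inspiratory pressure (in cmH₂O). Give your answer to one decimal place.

Equation of motion (constant flow): PIP = Vt/C + R·V̇ + PEEP.
PIP = 480/60.0 + 6.9×0.4333 + 6 = 8.0 + 2.99 + 6 = 16.99 cmH2O.

17.0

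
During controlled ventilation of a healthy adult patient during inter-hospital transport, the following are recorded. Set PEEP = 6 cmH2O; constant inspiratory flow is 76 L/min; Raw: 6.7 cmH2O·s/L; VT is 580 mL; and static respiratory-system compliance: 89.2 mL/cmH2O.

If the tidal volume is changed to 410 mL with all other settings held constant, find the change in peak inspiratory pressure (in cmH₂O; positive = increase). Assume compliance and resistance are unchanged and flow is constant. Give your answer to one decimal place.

-1.9

PIP = Vt/C + R·V̇ + PEEP (constant-flow equation of motion).
Only the elastic term changes: ΔPIP = ΔVt / C = (410 − 580) / 89.2 = -1.906 cmH2O.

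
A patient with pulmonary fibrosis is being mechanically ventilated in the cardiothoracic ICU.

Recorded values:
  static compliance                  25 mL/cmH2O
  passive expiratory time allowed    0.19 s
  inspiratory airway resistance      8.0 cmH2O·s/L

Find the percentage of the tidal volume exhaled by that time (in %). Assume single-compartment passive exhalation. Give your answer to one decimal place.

τ = R × C = 8.0 × 25 mL/cmH2O = 8.0 × 0.025 L/cmH2O = 0.2 s.
Passive exhalation: V(t)/V₀ = e^(−t/τ) = e^(−0.19/0.2) = 0.3867.
Fraction exhaled = 1 − 0.3867 = 0.6133 → 61.33%.

61.3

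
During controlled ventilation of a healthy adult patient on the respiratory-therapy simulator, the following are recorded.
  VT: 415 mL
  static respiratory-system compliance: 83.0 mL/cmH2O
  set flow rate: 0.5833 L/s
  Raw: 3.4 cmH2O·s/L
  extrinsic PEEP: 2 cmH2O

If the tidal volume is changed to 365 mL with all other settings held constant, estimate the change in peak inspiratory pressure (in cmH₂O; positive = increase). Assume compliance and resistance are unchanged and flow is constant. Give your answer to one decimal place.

-0.6

PIP = Vt/C + R·V̇ + PEEP (constant-flow equation of motion).
Only the elastic term changes: ΔPIP = ΔVt / C = (365 − 415) / 83.0 = -0.6024 cmH2O.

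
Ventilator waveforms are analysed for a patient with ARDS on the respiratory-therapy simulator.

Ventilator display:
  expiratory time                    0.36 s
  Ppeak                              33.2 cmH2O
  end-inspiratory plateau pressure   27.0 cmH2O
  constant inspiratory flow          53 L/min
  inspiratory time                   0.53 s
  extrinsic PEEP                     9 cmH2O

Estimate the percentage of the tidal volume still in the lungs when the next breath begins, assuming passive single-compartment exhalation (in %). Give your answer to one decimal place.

13.9

Flow: 53 L/min ÷ 60 = 0.8833 L/s.
Vt = flow × Ti = 0.8833 L/s × 0.53 s × 1000 mL/L = 468.15 mL.
R = (PIP − Pplat)/V̇ = (33.2 − 27.0) / 0.8833 = 6.2/0.8833 = 7.019 cmH2O·s/L.
C = Vt/(Pplat − PEEP) = 468.15 / (27.0 − 9) = 468.15/18.0 = 26.008 mL/cmH2O.
τ = R × C = 7.019 × 0.02601 L/cmH2O = 0.1826 s.
Fraction remaining at end-expiration = e^(−Te/τ) = e^(−0.36/0.1826) = 0.1392 → 13.92%.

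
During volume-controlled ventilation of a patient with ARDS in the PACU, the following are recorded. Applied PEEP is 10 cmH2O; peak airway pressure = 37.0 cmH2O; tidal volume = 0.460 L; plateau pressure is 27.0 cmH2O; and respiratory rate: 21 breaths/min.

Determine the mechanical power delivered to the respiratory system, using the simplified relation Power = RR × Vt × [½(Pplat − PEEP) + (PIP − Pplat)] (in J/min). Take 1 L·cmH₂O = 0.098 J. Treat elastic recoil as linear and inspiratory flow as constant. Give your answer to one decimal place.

17.5

Per-breath work = Vt × [½(Pplat−PEEP) + (PIP−Pplat)] = 0.460 × [0.5×17.0 + 10.0] = 0.460 × 18.5 = 8.51 L·cmH2O.
Power = 21 × 8.51 = 178.71 L·cmH2O/min.
× 0.098 J/(L·cmH2O) → 17.514 J/min.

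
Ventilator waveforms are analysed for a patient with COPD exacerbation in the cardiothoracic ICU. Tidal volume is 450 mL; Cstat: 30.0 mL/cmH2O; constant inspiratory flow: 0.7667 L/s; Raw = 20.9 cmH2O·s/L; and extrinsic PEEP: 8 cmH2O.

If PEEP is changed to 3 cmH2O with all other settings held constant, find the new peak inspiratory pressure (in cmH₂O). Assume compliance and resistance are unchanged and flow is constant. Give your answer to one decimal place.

34.0

PIP = Vt/C + R·V̇ + PEEP (constant-flow equation of motion).
Only the baseline term changes: ΔPIP = ΔPEEP = 3 − 8 = -5.0 cmH2O.
Original PIP = 450/30.0 + 20.9×0.7667 + 8 = 39.024 cmH2O; new PIP = 39.024 + (-5.0) = 34.024 cmH2O.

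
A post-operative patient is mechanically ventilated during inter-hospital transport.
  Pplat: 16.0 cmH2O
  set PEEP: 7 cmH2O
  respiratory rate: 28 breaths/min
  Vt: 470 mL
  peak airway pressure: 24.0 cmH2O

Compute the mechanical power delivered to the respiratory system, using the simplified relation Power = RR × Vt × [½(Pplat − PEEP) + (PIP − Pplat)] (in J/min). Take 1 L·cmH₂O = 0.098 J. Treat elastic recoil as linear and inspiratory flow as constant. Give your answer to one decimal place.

16.1

Per-breath work = Vt × [½(Pplat−PEEP) + (PIP−Pplat)] = 0.470 × [0.5×9.0 + 8.0] = 0.470 × 12.5 = 5.875 L·cmH2O.
Power = 28 × 5.875 = 164.5 L·cmH2O/min.
× 0.098 J/(L·cmH2O) → 16.121 J/min.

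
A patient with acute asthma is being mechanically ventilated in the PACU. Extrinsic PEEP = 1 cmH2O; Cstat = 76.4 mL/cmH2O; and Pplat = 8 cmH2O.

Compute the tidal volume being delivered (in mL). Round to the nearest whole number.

Vt = Cstat × (Pplat − PEEP) = 76.4 × (8 − 1) = 76.4 × 7.0 = 534.8 mL.

535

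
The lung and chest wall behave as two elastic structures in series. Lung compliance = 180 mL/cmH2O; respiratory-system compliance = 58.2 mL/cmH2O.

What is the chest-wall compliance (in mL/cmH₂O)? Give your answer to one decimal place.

1/Ccw = 1/Crs − 1/CL.
1/Ccw = 1/58.2 − 1/180 = 0.01163.
Ccw = 85.985 mL/cmH2O.

86.0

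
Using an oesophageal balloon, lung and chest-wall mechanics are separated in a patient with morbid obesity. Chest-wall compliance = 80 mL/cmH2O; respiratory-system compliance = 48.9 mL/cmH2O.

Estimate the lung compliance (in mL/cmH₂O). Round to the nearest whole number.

1/CL = 1/Crs − 1/Ccw.
1/CL = 1/48.9 − 1/80 = 0.00795.
CL = 125.79 mL/cmH2O.

126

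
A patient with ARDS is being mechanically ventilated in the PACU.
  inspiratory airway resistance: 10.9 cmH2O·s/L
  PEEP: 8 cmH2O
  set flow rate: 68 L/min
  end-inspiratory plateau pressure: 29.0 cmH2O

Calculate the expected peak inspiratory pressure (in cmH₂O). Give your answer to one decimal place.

41.4

Flow: 68 L/min ÷ 60 = 1.1333 L/s.
PIP = Pplat + Raw × flow = 29.0 + 10.9 × 1.1333 = 29.0 + 12.353 = 41.353 cmH2O.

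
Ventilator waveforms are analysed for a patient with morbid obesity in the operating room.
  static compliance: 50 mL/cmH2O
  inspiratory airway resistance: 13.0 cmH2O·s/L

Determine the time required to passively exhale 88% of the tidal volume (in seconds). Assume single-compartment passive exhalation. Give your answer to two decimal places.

1.38

τ = R × C = 13.0 × 50 mL/cmH2O = 13.0 × 0.050 L/cmH2O = 0.65 s.
Exhaled fraction f = 1 − e^(−t/τ) → t = −τ·ln(1 − f) = −0.65·ln(0.12) = 1.378 s.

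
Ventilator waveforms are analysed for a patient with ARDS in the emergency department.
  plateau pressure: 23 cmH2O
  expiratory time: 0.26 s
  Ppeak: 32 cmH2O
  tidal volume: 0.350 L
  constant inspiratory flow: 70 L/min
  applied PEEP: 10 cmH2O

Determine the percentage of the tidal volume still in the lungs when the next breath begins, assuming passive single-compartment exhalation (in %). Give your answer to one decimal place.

Flow: 70 L/min ÷ 60 = 1.1667 L/s.
R = (PIP − Pplat)/V̇ = (32 − 23) / 1.1667 = 9.0/1.1667 = 7.714 cmH2O·s/L.
C = Vt/(Pplat − PEEP) = 350.0 / (23 − 10) = 350.0/13.0 = 26.923 mL/cmH2O.
τ = R × C = 7.714 × 0.02692 L/cmH2O = 0.2077 s.
Fraction remaining at end-expiration = e^(−Te/τ) = e^(−0.26/0.2077) = 0.286 → 28.6%.

28.6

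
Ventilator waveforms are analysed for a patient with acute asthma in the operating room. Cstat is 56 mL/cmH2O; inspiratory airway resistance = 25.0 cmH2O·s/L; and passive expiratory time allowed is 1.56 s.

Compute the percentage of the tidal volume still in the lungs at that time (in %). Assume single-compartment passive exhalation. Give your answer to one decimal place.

τ = R × C = 25.0 × 56 mL/cmH2O = 25.0 × 0.056 L/cmH2O = 1.4 s.
Passive exhalation: V(t)/V₀ = e^(−t/τ) = e^(−1.56/1.4) = 0.3281.
Fraction remaining = 0.3281 → 32.81%.

32.8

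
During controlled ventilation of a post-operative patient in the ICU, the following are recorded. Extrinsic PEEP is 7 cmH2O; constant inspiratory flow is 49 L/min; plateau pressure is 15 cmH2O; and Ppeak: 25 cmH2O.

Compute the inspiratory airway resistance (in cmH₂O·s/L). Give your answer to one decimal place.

12.2

Flow: 49 L/min ÷ 60 = 0.8167 L/s.
Raw = (PIP − Pplat) / flow = (25 − 15) / 0.8167 = 10.0 / 0.8167 = 12.244 cmH2O·s/L.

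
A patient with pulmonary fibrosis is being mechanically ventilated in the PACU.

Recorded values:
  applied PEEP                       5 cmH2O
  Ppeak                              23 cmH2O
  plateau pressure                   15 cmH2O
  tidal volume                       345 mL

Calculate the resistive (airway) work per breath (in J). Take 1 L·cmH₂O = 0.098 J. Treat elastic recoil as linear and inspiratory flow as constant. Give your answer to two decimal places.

0.27

With constant inspiratory flow the resistive pressure is constant at PIP − Pplat = 23 − 15 = 8.0 cmH2O, so resistive work = 8.0 × 0.345 = 2.76 L·cmH2O.
× 0.098 J/(L·cmH2O) → 0.2705 J.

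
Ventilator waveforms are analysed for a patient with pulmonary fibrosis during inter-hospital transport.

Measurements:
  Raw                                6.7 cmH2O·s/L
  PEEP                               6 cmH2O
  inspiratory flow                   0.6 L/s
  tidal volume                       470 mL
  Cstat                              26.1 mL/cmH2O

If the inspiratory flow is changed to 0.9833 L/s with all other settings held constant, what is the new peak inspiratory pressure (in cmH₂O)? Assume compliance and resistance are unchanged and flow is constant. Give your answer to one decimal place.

PIP = Vt/C + R·V̇ + PEEP (constant-flow equation of motion).
Only the resistive term changes: ΔPIP = R × ΔV̇ = 6.7 × (0.9833 − 0.6) = 6.7 × 0.3833 = 2.568 cmH2O.
Original PIP = 470/26.1 + 6.7×0.6 + 6 = 28.028 cmH2O; new PIP = 28.028 + (2.568) = 30.596 cmH2O.

30.6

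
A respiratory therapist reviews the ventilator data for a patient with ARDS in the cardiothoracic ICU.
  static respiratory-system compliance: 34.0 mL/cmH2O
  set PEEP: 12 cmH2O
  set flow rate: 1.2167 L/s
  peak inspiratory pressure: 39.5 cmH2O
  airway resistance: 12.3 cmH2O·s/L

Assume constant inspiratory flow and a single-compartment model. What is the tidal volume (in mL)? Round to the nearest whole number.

426

Equation of motion (constant flow): PIP = Vt/C + R·V̇ + PEEP.
Vt/C = PIP − R·V̇ − PEEP = 39.5 − 14.965 − 12 = 12.535 cmH2O.
Vt = C × 12.535 = 34.0 × 12.535 = 426.19 mL.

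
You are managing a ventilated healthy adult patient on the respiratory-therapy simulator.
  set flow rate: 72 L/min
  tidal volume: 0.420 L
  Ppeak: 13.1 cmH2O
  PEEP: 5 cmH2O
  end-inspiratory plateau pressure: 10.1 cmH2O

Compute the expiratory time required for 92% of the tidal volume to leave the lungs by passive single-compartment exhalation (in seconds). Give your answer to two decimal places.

Flow: 72 L/min ÷ 60 = 1.2 L/s.
R = (PIP − Pplat)/V̇ = (13.1 − 10.1) / 1.2 = 3.0/1.2 = 2.5 cmH2O·s/L.
C = Vt/(Pplat − PEEP) = 420.0 / (10.1 − 5) = 420.0/5.1 = 82.353 mL/cmH2O.
τ = R × C = 2.5 × 0.08235 L/cmH2O = 0.2059 s.
t = −τ·ln(1 − 0.92) = −0.2059·ln(0.08) = 0.52 s.

0.52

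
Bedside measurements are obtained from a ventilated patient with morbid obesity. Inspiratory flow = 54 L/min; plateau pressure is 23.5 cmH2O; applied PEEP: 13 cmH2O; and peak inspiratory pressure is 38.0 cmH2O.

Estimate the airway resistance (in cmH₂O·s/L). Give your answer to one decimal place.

16.1

Flow: 54 L/min ÷ 60 = 0.9 L/s.
Raw = (PIP − Pplat) / flow = (38.0 − 23.5) / 0.9 = 14.5 / 0.9 = 16.111 cmH2O·s/L.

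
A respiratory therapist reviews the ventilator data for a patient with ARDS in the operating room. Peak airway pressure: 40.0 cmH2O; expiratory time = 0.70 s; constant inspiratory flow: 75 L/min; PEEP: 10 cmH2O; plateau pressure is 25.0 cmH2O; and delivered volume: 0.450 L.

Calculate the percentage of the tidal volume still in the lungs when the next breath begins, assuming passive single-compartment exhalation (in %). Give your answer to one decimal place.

Flow: 75 L/min ÷ 60 = 1.25 L/s.
R = (PIP − Pplat)/V̇ = (40.0 − 25.0) / 1.25 = 15.0/1.25 = 12.0 cmH2O·s/L.
C = Vt/(Pplat − PEEP) = 450.0 / (25.0 − 10) = 450.0/15.0 = 30.0 mL/cmH2O.
τ = R × C = 12.0 × 0.03 L/cmH2O = 0.36 s.
Fraction remaining at end-expiration = e^(−Te/τ) = e^(−0.70/0.36) = 0.1431 → 14.31%.

14.3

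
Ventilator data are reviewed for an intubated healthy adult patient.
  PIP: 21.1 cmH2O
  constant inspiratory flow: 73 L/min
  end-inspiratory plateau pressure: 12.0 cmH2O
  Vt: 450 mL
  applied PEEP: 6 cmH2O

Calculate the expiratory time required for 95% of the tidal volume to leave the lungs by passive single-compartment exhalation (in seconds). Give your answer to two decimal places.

1.68

Flow: 73 L/min ÷ 60 = 1.2167 L/s.
R = (PIP − Pplat)/V̇ = (21.1 − 12.0) / 1.2167 = 9.1/1.2167 = 7.479 cmH2O·s/L.
C = Vt/(Pplat − PEEP) = 450.0 / (12.0 − 6) = 450.0/6.0 = 75.0 mL/cmH2O.
τ = R × C = 7.479 × 0.075 L/cmH2O = 0.5609 s.
t = −τ·ln(1 − 0.95) = −0.5609·ln(0.05) = 1.68 s.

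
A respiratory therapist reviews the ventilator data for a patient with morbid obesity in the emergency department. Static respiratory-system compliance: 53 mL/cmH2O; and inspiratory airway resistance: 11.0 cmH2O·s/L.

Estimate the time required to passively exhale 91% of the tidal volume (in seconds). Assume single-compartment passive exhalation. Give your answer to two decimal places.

1.40

τ = R × C = 11.0 × 53 mL/cmH2O = 11.0 × 0.053 L/cmH2O = 0.583 s.
Exhaled fraction f = 1 − e^(−t/τ) → t = −τ·ln(1 − f) = −0.583·ln(0.09) = 1.404 s.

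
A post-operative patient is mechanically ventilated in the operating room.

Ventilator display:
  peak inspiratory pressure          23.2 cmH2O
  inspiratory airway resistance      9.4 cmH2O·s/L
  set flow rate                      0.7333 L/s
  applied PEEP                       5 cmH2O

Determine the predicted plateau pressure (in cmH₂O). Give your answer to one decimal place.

16.3

Pplat = PIP − Raw × flow = 23.2 − 9.4 × 0.7333 = 23.2 − 6.893 = 16.307 cmH2O.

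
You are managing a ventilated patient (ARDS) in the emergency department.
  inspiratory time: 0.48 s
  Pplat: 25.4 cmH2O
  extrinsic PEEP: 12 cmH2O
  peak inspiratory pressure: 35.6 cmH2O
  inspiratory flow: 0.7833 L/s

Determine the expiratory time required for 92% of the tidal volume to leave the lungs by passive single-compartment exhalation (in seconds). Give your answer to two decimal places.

Vt = flow × Ti = 0.7833 L/s × 0.48 s × 1000 mL/L = 375.98 mL.
R = (PIP − Pplat)/V̇ = (35.6 − 25.4) / 0.7833 = 10.2/0.7833 = 13.022 cmH2O·s/L.
C = Vt/(Pplat − PEEP) = 375.98 / (25.4 − 12) = 375.98/13.4 = 28.058 mL/cmH2O.
τ = R × C = 13.022 × 0.02806 L/cmH2O = 0.3654 s.
t = −τ·ln(1 − 0.92) = −0.3654·ln(0.08) = 0.9229 s.

0.92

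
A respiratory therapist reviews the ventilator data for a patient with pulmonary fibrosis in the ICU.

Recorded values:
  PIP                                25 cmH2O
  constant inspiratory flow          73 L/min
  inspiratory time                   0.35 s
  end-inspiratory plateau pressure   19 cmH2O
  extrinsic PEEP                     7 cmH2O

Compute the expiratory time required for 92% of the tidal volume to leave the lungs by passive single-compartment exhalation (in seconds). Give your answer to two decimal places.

Flow: 73 L/min ÷ 60 = 1.2167 L/s.
Vt = flow × Ti = 1.2167 L/s × 0.35 s × 1000 mL/L = 425.85 mL.
R = (PIP − Pplat)/V̇ = (25 − 19) / 1.2167 = 6.0/1.2167 = 4.931 cmH2O·s/L.
C = Vt/(Pplat − PEEP) = 425.85 / (19 − 7) = 425.85/12.0 = 35.488 mL/cmH2O.
τ = R × C = 4.931 × 0.03549 L/cmH2O = 0.175 s.
t = −τ·ln(1 − 0.92) = −0.175·ln(0.08) = 0.442 s.

0.44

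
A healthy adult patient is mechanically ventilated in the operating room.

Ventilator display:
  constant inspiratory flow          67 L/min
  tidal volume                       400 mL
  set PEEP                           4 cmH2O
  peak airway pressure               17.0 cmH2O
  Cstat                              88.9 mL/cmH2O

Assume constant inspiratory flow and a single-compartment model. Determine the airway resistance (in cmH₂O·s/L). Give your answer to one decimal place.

7.6

Flow: 67 L/min ÷ 60 = 1.1167 L/s.
Equation of motion (constant flow): PIP = Vt/C + R·V̇ + PEEP.
R·V̇ = PIP − Vt/C − PEEP = 17.0 − 400/88.9 − 4 = 17.0 − 4.499 − 4 = 8.501 cmH2O.
R = 8.501 / 1.1167 = 7.613 cmH2O·s/L.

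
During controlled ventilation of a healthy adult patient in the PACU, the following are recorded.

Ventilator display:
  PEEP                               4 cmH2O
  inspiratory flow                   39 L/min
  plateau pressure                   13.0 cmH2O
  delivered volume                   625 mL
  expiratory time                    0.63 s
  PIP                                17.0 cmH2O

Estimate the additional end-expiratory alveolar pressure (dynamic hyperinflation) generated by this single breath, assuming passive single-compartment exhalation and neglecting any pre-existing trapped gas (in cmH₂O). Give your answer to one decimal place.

Flow: 39 L/min ÷ 60 = 0.65 L/s.
R = (PIP − Pplat)/V̇ = (17.0 − 13.0) / 0.65 = 4.0/0.65 = 6.154 cmH2O·s/L.
C = Vt/(Pplat − PEEP) = 625.0 / (13.0 − 4) = 625.0/9.0 = 69.444 mL/cmH2O.
τ = R × C = 6.154 × 0.06944 L/cmH2O = 0.4273 s.
Fraction remaining = e^(−Te/τ) = e^(−0.63/0.4273) = 0.2289; trapped volume = 625.0 × 0.2289 = 143.06 mL.
Additional alveolar pressure from trapping ≈ V_trapped / C = 143.06 / 69.444 = 2.06 cmH2O.

2.1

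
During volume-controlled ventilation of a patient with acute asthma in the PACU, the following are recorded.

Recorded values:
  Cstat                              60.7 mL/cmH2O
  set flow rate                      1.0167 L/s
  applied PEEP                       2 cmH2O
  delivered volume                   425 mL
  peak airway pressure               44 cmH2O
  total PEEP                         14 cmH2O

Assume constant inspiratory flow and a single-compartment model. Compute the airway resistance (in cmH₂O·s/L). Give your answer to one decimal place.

22.6

Total PEEP = 14 cmH2O (set 2 + intrinsic 12); this is the baseline alveolar pressure.
Equation of motion (constant flow): PIP = Vt/C + R·V̇ + PEEP.
R·V̇ = PIP − Vt/C − PEEP = 44 − 425/60.7 − 14 = 44 − 7.002 − 14 = 22.998 cmH2O.
R = 22.998 / 1.0167 = 22.62 cmH2O·s/L.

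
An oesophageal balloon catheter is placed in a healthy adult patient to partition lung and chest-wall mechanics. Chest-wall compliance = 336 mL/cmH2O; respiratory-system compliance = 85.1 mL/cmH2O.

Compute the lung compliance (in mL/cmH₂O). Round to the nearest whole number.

114

1/CL = 1/Crs − 1/Ccw.
1/CL = 1/85.1 − 1/336 = 0.008775.
CL = 113.96 mL/cmH2O.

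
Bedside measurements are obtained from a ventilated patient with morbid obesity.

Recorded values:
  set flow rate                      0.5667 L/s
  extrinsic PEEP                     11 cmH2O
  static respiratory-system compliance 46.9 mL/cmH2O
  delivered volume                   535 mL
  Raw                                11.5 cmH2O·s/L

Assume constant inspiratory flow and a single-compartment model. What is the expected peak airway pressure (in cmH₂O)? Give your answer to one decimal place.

Equation of motion (constant flow): PIP = Vt/C + R·V̇ + PEEP.
PIP = 535/46.9 + 11.5×0.5667 + 11 = 11.407 + 6.517 + 11 = 28.924 cmH2O.

28.9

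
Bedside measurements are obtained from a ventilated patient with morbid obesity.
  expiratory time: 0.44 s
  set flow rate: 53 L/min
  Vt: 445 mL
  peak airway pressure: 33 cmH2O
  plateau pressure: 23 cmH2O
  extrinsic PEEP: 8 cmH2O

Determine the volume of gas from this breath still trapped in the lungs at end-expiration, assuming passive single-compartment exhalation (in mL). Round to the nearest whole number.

120

Flow: 53 L/min ÷ 60 = 0.8833 L/s.
R = (PIP − Pplat)/V̇ = (33 − 23) / 0.8833 = 10.0/0.8833 = 11.321 cmH2O·s/L.
C = Vt/(Pplat − PEEP) = 445.0 / (23 − 8) = 445.0/15.0 = 29.667 mL/cmH2O.
τ = R × C = 11.321 × 0.02967 L/cmH2O = 0.3359 s.
Fraction remaining = e^(−Te/τ) = e^(−0.44/0.3359) = 0.2698.
Trapped volume = 445.0 × 0.2698 = 120.06 mL.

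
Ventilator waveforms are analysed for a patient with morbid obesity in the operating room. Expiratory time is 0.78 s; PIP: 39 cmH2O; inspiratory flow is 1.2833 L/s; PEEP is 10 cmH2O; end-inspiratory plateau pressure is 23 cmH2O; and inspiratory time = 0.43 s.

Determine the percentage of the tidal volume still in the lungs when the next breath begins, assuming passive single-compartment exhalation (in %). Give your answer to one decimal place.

22.9

Vt = flow × Ti = 1.2833 L/s × 0.43 s × 1000 mL/L = 551.82 mL.
R = (PIP − Pplat)/V̇ = (39 − 23) / 1.2833 = 16.0/1.2833 = 12.468 cmH2O·s/L.
C = Vt/(Pplat − PEEP) = 551.82 / (23 − 10) = 551.82/13.0 = 42.448 mL/cmH2O.
τ = R × C = 12.468 × 0.04245 L/cmH2O = 0.5293 s.
Fraction remaining at end-expiration = e^(−Te/τ) = e^(−0.78/0.5293) = 0.2291 → 22.91%.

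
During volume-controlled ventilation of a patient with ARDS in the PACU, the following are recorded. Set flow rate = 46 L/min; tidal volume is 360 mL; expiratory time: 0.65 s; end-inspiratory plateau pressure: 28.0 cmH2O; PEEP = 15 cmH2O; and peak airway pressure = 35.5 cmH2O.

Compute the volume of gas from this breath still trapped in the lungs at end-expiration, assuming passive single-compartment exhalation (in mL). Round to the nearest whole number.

Flow: 46 L/min ÷ 60 = 0.7667 L/s.
R = (PIP − Pplat)/V̇ = (35.5 − 28.0) / 0.7667 = 7.5/0.7667 = 9.782 cmH2O·s/L.
C = Vt/(Pplat − PEEP) = 360.0 / (28.0 − 15) = 360.0/13.0 = 27.692 mL/cmH2O.
τ = R × C = 9.782 × 0.02769 L/cmH2O = 0.2709 s.
Fraction remaining = e^(−Te/τ) = e^(−0.65/0.2709) = 0.09077.
Trapped volume = 360.0 × 0.09077 = 32.677 mL.

33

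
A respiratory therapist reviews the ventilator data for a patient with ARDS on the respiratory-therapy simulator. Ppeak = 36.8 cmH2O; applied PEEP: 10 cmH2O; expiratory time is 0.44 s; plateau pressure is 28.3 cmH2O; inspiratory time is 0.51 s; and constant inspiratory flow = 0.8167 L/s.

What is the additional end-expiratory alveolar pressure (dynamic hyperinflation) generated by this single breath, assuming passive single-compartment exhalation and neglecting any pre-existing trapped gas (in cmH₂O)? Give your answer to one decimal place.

2.9

Vt = flow × Ti = 0.8167 L/s × 0.51 s × 1000 mL/L = 416.52 mL.
R = (PIP − Pplat)/V̇ = (36.8 − 28.3) / 0.8167 = 8.5/0.8167 = 10.408 cmH2O·s/L.
C = Vt/(Pplat − PEEP) = 416.52 / (28.3 − 10) = 416.52/18.3 = 22.761 mL/cmH2O.
τ = R × C = 10.408 × 0.02276 L/cmH2O = 0.2369 s.
Fraction remaining = e^(−Te/τ) = e^(−0.44/0.2369) = 0.1561; trapped volume = 416.52 × 0.1561 = 65.019 mL.
Additional alveolar pressure from trapping ≈ V_trapped / C = 65.019 / 22.761 = 2.857 cmH2O.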